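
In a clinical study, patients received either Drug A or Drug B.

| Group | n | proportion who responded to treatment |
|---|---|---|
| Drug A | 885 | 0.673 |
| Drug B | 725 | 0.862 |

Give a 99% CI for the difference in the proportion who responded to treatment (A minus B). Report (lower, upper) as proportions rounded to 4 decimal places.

(-0.2413, -0.1367)

Each SE is √(p̂(1−p̂)/n): √(0.6730·0.3270/885) = 0.01577 and √(0.8620·0.1380/725) = 0.01281.
SE(p̂₁ − p̂₂) = √(SE₁² + SE₂²) = √(0.0002486929 + 0.0001640961) = 0.02032, since the two samples are independent.
At 99% confidence z* = 2.576; margin = 2.576 × 0.02032 = 0.05234.
The difference is 0.6730 − 0.8620 = -0.1890, so the interval is -0.1890 ± 0.05234 = (-0.2413, -0.1367).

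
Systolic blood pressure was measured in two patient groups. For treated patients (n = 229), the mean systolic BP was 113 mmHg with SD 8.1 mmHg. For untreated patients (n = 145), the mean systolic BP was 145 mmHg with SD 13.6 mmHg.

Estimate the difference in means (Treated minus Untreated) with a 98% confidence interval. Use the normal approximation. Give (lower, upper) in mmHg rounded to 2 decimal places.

(-34.91, -29.09)

Standard errors of each mean: 8.1/√229 = 0.5353 and 13.6/√145 = 1.1294.
SE(x̄₁ − x̄₂) = √(0.5353² + 1.1294²) = 1.2498 for independent samples with unequal variances.
With z* = 2.326, the margin is 2.326 × 1.2498 = 2.9070.
x̄₁ − x̄₂ = 113 − 145 = -32.0000; the interval is -32.0000 ± 2.9070 = (-34.91, -29.09).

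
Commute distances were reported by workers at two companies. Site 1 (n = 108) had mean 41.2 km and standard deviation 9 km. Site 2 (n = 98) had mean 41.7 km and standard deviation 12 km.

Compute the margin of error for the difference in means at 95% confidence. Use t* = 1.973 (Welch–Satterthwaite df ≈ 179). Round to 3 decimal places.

Standard errors of each mean: 9/√108 = 0.8660 and 12/√98 = 1.2122.
SE(x̄₁ − x̄₂) = √(0.8660² + 1.2122²) = 1.4898 for independent samples with unequal variances.
With t* = 1.973, the margin is 1.973 × 1.4898 = 2.9394.

2.939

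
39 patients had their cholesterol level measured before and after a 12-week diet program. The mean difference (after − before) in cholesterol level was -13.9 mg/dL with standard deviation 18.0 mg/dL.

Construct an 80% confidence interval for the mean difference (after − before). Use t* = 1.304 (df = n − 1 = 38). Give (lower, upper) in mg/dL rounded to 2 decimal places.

Paired design: SE = s_d/√n = 18.0/√39 = 2.8823.
t* = 1.304; margin of error = 1.304 × 2.8823 = 3.7585.
-13.9 ± 3.7585 → (-17.66, -10.14).

(-17.66, -10.14)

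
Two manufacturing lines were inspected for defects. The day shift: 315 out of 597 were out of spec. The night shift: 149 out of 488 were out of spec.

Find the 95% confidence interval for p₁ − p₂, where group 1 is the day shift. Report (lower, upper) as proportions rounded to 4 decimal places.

p̂₁ = 315/597 = 0.5276 and p̂₂ = 149/488 = 0.3053.
SE₁ = √(p̂₁(1−p̂₁)/n₁) = √(0.5276·0.4724/597) = 0.02043; SE₂ = √(0.3053·0.6947/488) = 0.02085.
Independent samples: SE of the difference = √(SE₁² + SE₂²) = √(0.0004173849 + 0.0004347225) = 0.02919.
z* for 95% confidence is 1.960, so the margin of error is 1.960 × 0.02919 = 0.05721.
Point estimate p̂₁ − p̂₂ = 0.5276 − 0.3053 = 0.2223.
0.2223 ± 0.05721 → (0.1651, 0.2795).

(0.1651, 0.2795)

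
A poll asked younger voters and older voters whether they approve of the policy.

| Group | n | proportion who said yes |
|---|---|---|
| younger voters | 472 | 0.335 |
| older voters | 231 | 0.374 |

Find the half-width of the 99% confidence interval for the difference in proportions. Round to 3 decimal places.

SE₁ = √(p̂₁(1−p̂₁)/n₁) = √(0.3350·0.6650/472) = 0.02173; SE₂ = √(0.3740·0.6260/231) = 0.03184.
Independent samples: SE of the difference = √(SE₁² + SE₂²) = √(0.0004721929 + 0.0010137856) = 0.03855.
z* for 99% confidence is 2.576, so the margin of error is 2.576 × 0.03855 = 0.09930.

0.099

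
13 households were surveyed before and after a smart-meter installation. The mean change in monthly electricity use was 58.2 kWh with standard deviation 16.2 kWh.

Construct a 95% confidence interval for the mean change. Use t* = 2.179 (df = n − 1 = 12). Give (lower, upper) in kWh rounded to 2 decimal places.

(48.41, 67.99)

Paired design: SE = s_d/√n = 16.2/√13 = 4.4931.
t* = 2.179; margin of error = 2.179 × 4.4931 = 9.7905.
58.2 ± 9.7905 → (48.41, 67.99).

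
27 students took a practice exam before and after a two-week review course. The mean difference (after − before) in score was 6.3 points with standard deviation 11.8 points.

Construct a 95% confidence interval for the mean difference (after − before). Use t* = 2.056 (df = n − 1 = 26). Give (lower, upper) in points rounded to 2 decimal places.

(1.63, 10.97)

Paired design: SE = s_d/√n = 11.8/√27 = 2.2709.
t* = 2.056; margin of error = 2.056 × 2.2709 = 4.6690.
6.3 ± 4.6690 → (1.63, 10.97).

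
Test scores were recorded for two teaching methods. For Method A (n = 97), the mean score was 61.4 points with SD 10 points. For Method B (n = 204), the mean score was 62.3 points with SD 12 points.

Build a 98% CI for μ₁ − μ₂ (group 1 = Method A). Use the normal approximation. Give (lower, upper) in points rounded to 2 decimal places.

Per-group SEs: s₁/√n₁ = 10/√97 = 1.0153, s₂/√n₂ = 12/√204 = 0.8402.
Unpooled SE of the difference: √(1.03083409 + 0.70593604) = 1.3179.
Margin of error = z* · SE = 2.326 × 1.3179 = 3.0654.
x̄₁ − x̄₂ = 61.4 − 62.3 = -0.9000.
CI: -0.9000 ± 3.0654 = (-3.97, 2.17).

(-3.97, 2.17)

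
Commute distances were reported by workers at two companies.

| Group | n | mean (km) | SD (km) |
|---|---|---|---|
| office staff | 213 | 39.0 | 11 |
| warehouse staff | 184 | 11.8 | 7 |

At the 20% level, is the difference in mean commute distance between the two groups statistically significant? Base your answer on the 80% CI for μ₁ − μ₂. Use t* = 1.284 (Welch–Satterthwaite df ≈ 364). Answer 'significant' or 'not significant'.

Standard errors of each mean: 11/√213 = 0.7537 and 7/√184 = 0.5160.
SE(x̄₁ − x̄₂) = √(0.7537² + 0.5160²) = 0.9134 for independent samples with unequal variances.
With t* = 1.284, the margin is 1.284 × 0.9134 = 1.1728.
x̄₁ − x̄₂ = 39.0 − 11.8 = 27.2000; the interval is 27.2000 ± 1.1728 = (26.0272, 28.3728).
The interval (26.0272, 28.3728) does not contain 0, so the difference is significant.

significant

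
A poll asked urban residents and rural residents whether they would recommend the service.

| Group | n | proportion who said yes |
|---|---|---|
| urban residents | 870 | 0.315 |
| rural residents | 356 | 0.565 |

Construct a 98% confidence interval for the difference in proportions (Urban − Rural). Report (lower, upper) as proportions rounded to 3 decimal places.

(-0.321, -0.179)

The two standard errors are √(0.3150×0.6850/870) = 0.01575 and √(0.5650×0.4350/356) = 0.02628.
Because the samples are independent, SE_diff = √(0.01575² + 0.02628²) = 0.03064.
Using z* = 2.326 for 98%, ME = 2.326 × 0.03064 = 0.07127.
p̂₁ − p̂₂ = -0.2500; interval -0.2500 ± 0.07127 gives (-0.321, -0.179).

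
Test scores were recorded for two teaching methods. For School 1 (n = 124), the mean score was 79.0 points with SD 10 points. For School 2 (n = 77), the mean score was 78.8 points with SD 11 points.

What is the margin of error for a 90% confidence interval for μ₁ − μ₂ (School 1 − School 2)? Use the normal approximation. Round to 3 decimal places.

Per-group SEs: s₁/√n₁ = 10/√124 = 0.8980, s₂/√n₂ = 11/√77 = 1.2536.
Unpooled SE of the difference: √(0.806404 + 1.57151296) = 1.5420.
Margin of error = z* · SE = 1.645 × 1.5420 = 2.5366.

2.537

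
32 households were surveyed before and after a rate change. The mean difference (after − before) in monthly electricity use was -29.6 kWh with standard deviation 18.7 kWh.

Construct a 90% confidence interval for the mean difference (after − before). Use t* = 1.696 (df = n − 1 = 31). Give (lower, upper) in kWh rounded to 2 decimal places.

(-35.21, -23.99)

Paired design: SE = s_d/√n = 18.7/√32 = 3.3057.
t* = 1.696; margin of error = 1.696 × 3.3057 = 5.6065.
-29.6 ± 5.6065 → (-35.21, -23.99).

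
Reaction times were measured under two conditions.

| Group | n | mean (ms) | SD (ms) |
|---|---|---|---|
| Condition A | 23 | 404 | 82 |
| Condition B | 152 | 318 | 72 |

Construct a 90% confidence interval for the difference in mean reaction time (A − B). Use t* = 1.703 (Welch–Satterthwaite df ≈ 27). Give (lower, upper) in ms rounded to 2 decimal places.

Standard errors of each mean: 82/√23 = 17.0982 and 72/√152 = 5.8400.
SE(x̄₁ − x̄₂) = √(17.0982² + 5.8400²) = 18.0680 for independent samples with unequal variances.
With t* = 1.703, the margin is 1.703 × 18.0680 = 30.7698.
x̄₁ − x̄₂ = 404 − 318 = 86.0000; the interval is 86.0000 ± 30.7698 = (55.23, 116.77).

(55.23, 116.77)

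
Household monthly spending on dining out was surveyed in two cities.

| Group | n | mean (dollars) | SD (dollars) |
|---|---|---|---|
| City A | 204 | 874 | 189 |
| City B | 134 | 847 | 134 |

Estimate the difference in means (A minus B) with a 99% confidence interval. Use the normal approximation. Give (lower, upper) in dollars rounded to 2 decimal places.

(-18.29, 72.29)

Per-group SEs: s₁/√n₁ = 189/√204 = 13.2326, s₂/√n₂ = 134/√134 = 11.5758.
Unpooled SE of the difference: √(175.10170276 + 133.99914564) = 17.5813.
Margin of error = z* · SE = 2.576 × 17.5813 = 45.2894.
x̄₁ − x̄₂ = 874 − 847 = 27.0000.
CI: 27.0000 ± 45.2894 = (-18.29, 72.29).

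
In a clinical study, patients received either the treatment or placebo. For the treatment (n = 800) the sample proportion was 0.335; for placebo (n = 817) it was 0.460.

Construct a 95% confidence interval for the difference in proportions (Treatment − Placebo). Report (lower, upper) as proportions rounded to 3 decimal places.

The two standard errors are √(0.3350×0.6650/800) = 0.01669 and √(0.4600×0.5400/817) = 0.01744.
Because the samples are independent, SE_diff = √(0.01669² + 0.01744²) = 0.02414.
Using z* = 1.960 for 95%, ME = 1.960 × 0.02414 = 0.04731.
p̂₁ − p̂₂ = -0.1250; interval -0.1250 ± 0.04731 gives (-0.172, -0.078).

(-0.172, -0.078)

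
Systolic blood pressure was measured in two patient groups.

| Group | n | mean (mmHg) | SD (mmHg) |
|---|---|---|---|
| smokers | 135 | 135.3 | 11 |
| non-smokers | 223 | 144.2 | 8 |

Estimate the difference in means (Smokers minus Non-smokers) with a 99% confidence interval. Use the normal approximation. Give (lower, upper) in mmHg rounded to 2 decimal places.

(-11.70, -6.10)

Per-group SEs: s₁/√n₁ = 11/√135 = 0.9467, s₂/√n₂ = 8/√223 = 0.5357.
Unpooled SE of the difference: √(0.89624089 + 0.28697449) = 1.0878.
Margin of error = z* · SE = 2.576 × 1.0878 = 2.8022.
x̄₁ − x̄₂ = 135.3 − 144.2 = -8.9000.
CI: -8.9000 ± 2.8022 = (-11.70, -6.10).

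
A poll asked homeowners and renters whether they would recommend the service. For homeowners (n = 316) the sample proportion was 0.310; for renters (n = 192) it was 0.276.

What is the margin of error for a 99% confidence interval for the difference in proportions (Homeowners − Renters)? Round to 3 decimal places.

0.107

The two standard errors are √(0.3100×0.6900/316) = 0.02602 and √(0.2760×0.7240/192) = 0.03226.
Because the samples are independent, SE_diff = √(0.02602² + 0.03226²) = 0.04145.
Using z* = 2.576 for 99%, ME = 2.576 × 0.04145 = 0.10678.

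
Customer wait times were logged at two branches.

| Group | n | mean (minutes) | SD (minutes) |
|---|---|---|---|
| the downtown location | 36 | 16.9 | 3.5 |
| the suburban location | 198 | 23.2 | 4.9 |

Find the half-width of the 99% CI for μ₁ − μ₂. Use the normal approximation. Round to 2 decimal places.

1.75

Per-group SEs: s₁/√n₁ = 3.5/√36 = 0.5833, s₂/√n₂ = 4.9/√198 = 0.3482.
Unpooled SE of the difference: √(0.34023889 + 0.12124324) = 0.6793.
Margin of error = z* · SE = 2.576 × 0.6793 = 1.7499.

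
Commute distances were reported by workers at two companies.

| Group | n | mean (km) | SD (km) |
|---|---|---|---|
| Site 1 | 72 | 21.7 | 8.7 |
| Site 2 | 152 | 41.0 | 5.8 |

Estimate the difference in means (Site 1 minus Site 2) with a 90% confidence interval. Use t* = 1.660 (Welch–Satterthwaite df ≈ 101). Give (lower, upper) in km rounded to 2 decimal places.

(-21.17, -17.43)

Standard errors of each mean: 8.7/√72 = 1.0253 and 5.8/√152 = 0.4704.
SE(x̄₁ − x̄₂) = √(1.0253² + 0.4704²) = 1.1281 for independent samples with unequal variances.
With t* = 1.660, the margin is 1.660 × 1.1281 = 1.8726.
x̄₁ − x̄₂ = 21.7 − 41.0 = -19.3000; the interval is -19.3000 ± 1.8726 = (-21.17, -17.43).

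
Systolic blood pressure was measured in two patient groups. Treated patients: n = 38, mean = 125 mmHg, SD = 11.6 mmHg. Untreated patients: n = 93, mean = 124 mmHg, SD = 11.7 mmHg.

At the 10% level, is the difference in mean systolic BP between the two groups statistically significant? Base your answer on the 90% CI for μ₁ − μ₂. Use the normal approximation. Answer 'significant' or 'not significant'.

not significant

Per-group SEs: s₁/√n₁ = 11.6/√38 = 1.8818, s₂/√n₂ = 11.7/√93 = 1.2132.
Unpooled SE of the difference: √(3.54117124 + 1.47185424) = 2.2390.
Margin of error = z* · SE = 1.645 × 2.2390 = 3.6832.
x̄₁ − x̄₂ = 125 − 124 = 1.0000.
CI: 1.0000 ± 3.6832 = (-2.6832, 4.6832).
The interval (-2.6832, 4.6832) contains 0, so the difference is not significant.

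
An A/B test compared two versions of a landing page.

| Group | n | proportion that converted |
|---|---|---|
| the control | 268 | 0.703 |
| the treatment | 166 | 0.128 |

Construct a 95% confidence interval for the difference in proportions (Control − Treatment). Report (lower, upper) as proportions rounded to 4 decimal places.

The two standard errors are √(0.7030×0.2970/268) = 0.02791 and √(0.1280×0.8720/166) = 0.02593.
Because the samples are independent, SE_diff = √(0.02791² + 0.02593²) = 0.03810.
Using z* = 1.960 for 95%, ME = 1.960 × 0.03810 = 0.07468.
p̂₁ − p̂₂ = 0.5750; interval 0.5750 ± 0.07468 gives (0.5003, 0.6497).

(0.5003, 0.6497)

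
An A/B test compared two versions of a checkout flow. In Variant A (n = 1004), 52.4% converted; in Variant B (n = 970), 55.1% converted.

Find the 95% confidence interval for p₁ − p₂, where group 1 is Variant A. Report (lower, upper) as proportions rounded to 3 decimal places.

(-0.071, 0.017)

SE₁ = √(p̂₁(1−p̂₁)/n₁) = √(0.5240·0.4760/1004) = 0.01576; SE₂ = √(0.5510·0.4490/970) = 0.01597.
Independent samples: SE of the difference = √(SE₁² + SE₂²) = √(0.0002483776 + 0.0002550409) = 0.02244.
z* for 95% confidence is 1.960, so the margin of error is 1.960 × 0.02244 = 0.04398.
Point estimate p̂₁ − p̂₂ = 0.5240 − 0.5510 = -0.0270.
-0.0270 ± 0.04398 → (-0.071, 0.017).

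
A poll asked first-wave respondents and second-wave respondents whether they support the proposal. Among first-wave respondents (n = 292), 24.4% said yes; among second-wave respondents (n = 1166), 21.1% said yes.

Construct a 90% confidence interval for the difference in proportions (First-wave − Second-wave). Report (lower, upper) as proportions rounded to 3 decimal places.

The two standard errors are √(0.2440×0.7560/292) = 0.02513 and √(0.2110×0.7890/1166) = 0.01195.
Because the samples are independent, SE_diff = √(0.02513² + 0.01195²) = 0.02783.
Using z* = 1.645 for 90%, ME = 1.645 × 0.02783 = 0.04578.
p̂₁ − p̂₂ = 0.0330; interval 0.0330 ± 0.04578 gives (-0.013, 0.079).

(-0.013, 0.079)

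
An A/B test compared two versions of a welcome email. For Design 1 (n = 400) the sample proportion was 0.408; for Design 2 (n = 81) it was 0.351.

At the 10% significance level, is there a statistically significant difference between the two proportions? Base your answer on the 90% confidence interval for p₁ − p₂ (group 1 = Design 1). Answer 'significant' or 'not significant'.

Each SE is √(p̂(1−p̂)/n): √(0.4080·0.5920/400) = 0.02457 and √(0.3510·0.6490/81) = 0.05303.
SE(p̂₁ − p̂₂) = √(SE₁² + SE₂²) = √(0.0006036849 + 0.0028121809) = 0.05845, since the two samples are independent.
At 90% confidence z* = 1.645; margin = 1.645 × 0.05845 = 0.09615.
The difference is 0.4080 − 0.3510 = 0.0570, so the interval is 0.0570 ± 0.09615 = (-0.03915, 0.15315).
The interval (-0.03915, 0.15315) contains 0, so the difference is not significant.

not significant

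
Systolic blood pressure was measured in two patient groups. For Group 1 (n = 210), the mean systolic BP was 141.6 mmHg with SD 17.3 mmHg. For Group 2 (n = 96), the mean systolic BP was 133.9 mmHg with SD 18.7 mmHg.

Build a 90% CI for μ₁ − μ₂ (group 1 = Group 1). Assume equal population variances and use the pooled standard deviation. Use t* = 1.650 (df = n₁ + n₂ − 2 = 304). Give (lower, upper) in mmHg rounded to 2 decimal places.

(4.09, 11.31)

Pooled variance s_p² = [209·17.3² + 95·18.7²] / (210+96−2) = 315.0400, so s_p = 17.7494.
SE_diff = s_p·√(1/n₁ + 1/n₂) = 17.7494·√(1/210 + 1/96) = 2.1867.
t* = 1.650; margin = 1.650 × 2.1867 = 3.6081.
Difference = 141.6 − 133.9 = 7.7000.
7.7000 ± 3.6081 → (4.09, 11.31).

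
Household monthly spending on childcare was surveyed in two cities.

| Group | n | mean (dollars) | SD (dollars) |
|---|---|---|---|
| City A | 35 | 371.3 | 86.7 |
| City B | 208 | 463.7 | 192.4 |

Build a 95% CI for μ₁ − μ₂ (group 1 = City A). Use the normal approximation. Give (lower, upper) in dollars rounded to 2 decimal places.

(-131.24, -53.56)

SE₁ = s₁/√n₁ = 86.7/√35 = 14.6550; SE₂ = 192.4/√208 = 13.3405.
Independent samples, unequal variances: SE_diff = √(SE₁² + SE₂²) = √(214.769025 + 177.96894025) = 19.8176.
z* = 1.960, so margin of error = 1.960 × 19.8176 = 38.8425.
Difference in means = 371.3 − 463.7 = -92.4000.
-92.4000 ± 38.8425 → (-131.24, -53.56).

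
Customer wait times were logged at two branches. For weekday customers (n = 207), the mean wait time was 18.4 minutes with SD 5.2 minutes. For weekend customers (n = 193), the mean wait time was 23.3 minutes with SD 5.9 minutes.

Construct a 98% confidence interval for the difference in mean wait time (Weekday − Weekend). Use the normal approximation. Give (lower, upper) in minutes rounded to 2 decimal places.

(-6.20, -3.60)

SE₁ = s₁/√n₁ = 5.2/√207 = 0.3614; SE₂ = 5.9/√193 = 0.4247.
Independent samples, unequal variances: SE_diff = √(SE₁² + SE₂²) = √(0.13060996 + 0.18037009) = 0.5577.
z* = 2.326, so margin of error = 2.326 × 0.5577 = 1.2972.
Difference in means = 18.4 − 23.3 = -4.9000.
-4.9000 ± 1.2972 → (-6.20, -3.60).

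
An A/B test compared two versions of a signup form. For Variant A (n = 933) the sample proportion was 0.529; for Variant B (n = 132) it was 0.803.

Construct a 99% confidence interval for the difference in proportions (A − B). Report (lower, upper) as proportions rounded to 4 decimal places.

(-0.3726, -0.1754)

SE₁ = √(p̂₁(1−p̂₁)/n₁) = √(0.5290·0.4710/933) = 0.01634; SE₂ = √(0.8030·0.1970/132) = 0.03462.
Independent samples: SE of the difference = √(SE₁² + SE₂²) = √(0.0002669956 + 0.0011985444) = 0.03828.
z* for 99% confidence is 2.576, so the margin of error is 2.576 × 0.03828 = 0.09861.
Point estimate p̂₁ − p̂₂ = 0.5290 − 0.8030 = -0.2740.
-0.2740 ± 0.09861 → (-0.3726, -0.1754).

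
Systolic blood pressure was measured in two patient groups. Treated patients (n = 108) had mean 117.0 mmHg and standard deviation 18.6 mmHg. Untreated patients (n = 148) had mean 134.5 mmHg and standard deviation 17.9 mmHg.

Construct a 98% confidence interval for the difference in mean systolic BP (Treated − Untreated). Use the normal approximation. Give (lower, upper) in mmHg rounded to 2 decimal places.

(-22.89, -12.11)

SE₁ = s₁/√n₁ = 18.6/√108 = 1.7898; SE₂ = 17.9/√148 = 1.4714.
Independent samples, unequal variances: SE_diff = √(SE₁² + SE₂²) = √(3.20338404 + 2.16501796) = 2.3170.
z* = 2.326, so margin of error = 2.326 × 2.3170 = 5.3893.
Difference in means = 117.0 − 134.5 = -17.5000.
-17.5000 ± 5.3893 → (-22.89, -12.11).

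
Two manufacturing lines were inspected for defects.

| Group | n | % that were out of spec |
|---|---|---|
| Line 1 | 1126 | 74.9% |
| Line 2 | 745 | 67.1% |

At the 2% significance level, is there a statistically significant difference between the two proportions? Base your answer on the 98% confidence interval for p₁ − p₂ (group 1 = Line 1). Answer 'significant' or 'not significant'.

Each SE is √(p̂(1−p̂)/n): √(0.7490·0.2510/1126) = 0.01292 and √(0.6710·0.3290/745) = 0.01721.
SE(p̂₁ − p̂₂) = √(SE₁² + SE₂²) = √(0.0001669264 + 0.0002961841) = 0.02152, since the two samples are independent.
At 98% confidence z* = 2.326; margin = 2.326 × 0.02152 = 0.05006.
The difference is 0.7490 − 0.6710 = 0.0780, so the interval is 0.0780 ± 0.05006 = (0.02794, 0.12806).
The interval (0.02794, 0.12806) does not contain 0, so the difference is significant.

significant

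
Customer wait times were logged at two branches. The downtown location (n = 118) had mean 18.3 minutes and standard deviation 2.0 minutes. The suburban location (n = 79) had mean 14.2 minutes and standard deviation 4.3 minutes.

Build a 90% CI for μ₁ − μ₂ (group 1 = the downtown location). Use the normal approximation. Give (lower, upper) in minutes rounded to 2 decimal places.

(3.25, 4.95)

Standard errors of each mean: 2.0/√118 = 0.1841 and 4.3/√79 = 0.4838.
SE(x̄₁ − x̄₂) = √(0.1841² + 0.4838²) = 0.5176 for independent samples with unequal variances.
With z* = 1.645, the margin is 1.645 × 0.5176 = 0.8515.
x̄₁ − x̄₂ = 18.3 − 14.2 = 4.1000; the interval is 4.1000 ± 0.8515 = (3.25, 4.95).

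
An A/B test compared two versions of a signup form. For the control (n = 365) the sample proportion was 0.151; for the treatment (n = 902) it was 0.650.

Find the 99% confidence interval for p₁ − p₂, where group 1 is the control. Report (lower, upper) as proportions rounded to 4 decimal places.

(-0.5623, -0.4357)

SE₁ = √(p̂₁(1−p̂₁)/n₁) = √(0.1510·0.8490/365) = 0.01874; SE₂ = √(0.6500·0.3500/902) = 0.01588.
Independent samples: SE of the difference = √(SE₁² + SE₂²) = √(0.0003511876 + 0.0002521744) = 0.02456.
z* for 99% confidence is 2.576, so the margin of error is 2.576 × 0.02456 = 0.06327.
Point estimate p̂₁ − p̂₂ = 0.1510 − 0.6500 = -0.4990.
-0.4990 ± 0.06327 → (-0.5623, -0.4357).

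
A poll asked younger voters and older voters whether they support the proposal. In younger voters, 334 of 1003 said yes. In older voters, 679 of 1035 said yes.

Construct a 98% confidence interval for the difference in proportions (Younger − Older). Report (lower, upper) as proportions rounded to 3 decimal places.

(-0.372, -0.274)

Sample proportions: 334/1003 = 0.3330, 679/1035 = 0.6560.
Each SE is √(p̂(1−p̂)/n): √(0.3330·0.6670/1003) = 0.01488 and √(0.6560·0.3440/1035) = 0.01477.
SE(p̂₁ − p̂₂) = √(SE₁² + SE₂²) = √(0.0002214144 + 0.0002181529) = 0.02097, since the two samples are independent.
At 98% confidence z* = 2.326; margin = 2.326 × 0.02097 = 0.04878.
The difference is 0.3330 − 0.6560 = -0.3230, so the interval is -0.3230 ± 0.04878 = (-0.372, -0.274).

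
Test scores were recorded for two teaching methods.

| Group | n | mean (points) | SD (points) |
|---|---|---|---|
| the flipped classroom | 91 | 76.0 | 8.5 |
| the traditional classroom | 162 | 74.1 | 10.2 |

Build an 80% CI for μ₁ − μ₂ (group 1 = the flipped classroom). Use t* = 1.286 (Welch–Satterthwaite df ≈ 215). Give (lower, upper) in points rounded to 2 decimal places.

(0.36, 3.44)

Per-group SEs: s₁/√n₁ = 8.5/√91 = 0.8910, s₂/√n₂ = 10.2/√162 = 0.8014.
Unpooled SE of the difference: √(0.793881 + 0.64224196) = 1.1984.
Margin of error = t* · SE = 1.286 × 1.1984 = 1.5411.
x̄₁ − x̄₂ = 76.0 − 74.1 = 1.9000.
CI: 1.9000 ± 1.5411 = (0.36, 3.44).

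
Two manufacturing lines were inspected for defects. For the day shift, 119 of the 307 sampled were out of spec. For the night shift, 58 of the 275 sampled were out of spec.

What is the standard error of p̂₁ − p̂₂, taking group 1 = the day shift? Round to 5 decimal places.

0.03713

First, p̂₁ = 119/307 = 0.3876; p̂₂ = 58/275 = 0.2109.
The two standard errors are √(0.3876×0.6124/307) = 0.02781 and √(0.2109×0.7891/275) = 0.02460.
Because the samples are independent, SE_diff = √(0.02781² + 0.02460²) = 0.03713.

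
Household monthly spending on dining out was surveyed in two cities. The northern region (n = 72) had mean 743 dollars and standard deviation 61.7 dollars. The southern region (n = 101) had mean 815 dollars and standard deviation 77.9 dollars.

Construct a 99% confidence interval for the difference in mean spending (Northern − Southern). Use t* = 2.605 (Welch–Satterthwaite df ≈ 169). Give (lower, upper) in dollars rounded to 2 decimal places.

Per-group SEs: s₁/√n₁ = 61.7/√72 = 7.2714, s₂/√n₂ = 77.9/√101 = 7.7513.
Unpooled SE of the difference: √(52.87325796 + 60.08265169) = 10.6281.
Margin of error = t* · SE = 2.605 × 10.6281 = 27.6862.
x̄₁ − x̄₂ = 743 − 815 = -72.0000.
CI: -72.0000 ± 27.6862 = (-99.69, -44.31).

(-99.69, -44.31)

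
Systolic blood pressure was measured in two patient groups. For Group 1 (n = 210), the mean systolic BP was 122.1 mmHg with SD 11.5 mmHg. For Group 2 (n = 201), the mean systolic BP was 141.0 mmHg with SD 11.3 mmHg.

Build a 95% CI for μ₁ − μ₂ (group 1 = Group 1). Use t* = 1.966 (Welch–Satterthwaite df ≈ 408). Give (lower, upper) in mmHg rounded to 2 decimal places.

(-21.11, -16.69)

Standard errors of each mean: 11.5/√210 = 0.7936 and 11.3/√201 = 0.7970.
SE(x̄₁ − x̄₂) = √(0.7936² + 0.7970²) = 1.1247 for independent samples with unequal variances.
With t* = 1.966, the margin is 1.966 × 1.1247 = 2.2112.
x̄₁ − x̄₂ = 122.1 − 141.0 = -18.9000; the interval is -18.9000 ± 2.2112 = (-21.11, -16.69).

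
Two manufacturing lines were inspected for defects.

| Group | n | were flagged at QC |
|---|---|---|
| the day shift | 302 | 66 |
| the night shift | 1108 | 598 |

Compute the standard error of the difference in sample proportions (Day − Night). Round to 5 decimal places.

0.02810

Sample proportions: 66/302 = 0.2185, 598/1108 = 0.5397.
Each SE is √(p̂(1−p̂)/n): √(0.2185·0.7815/302) = 0.02378 and √(0.5397·0.4603/1108) = 0.01497.
SE(p̂₁ − p̂₂) = √(SE₁² + SE₂²) = √(0.0005654884 + 0.0002241009) = 0.02810, since the two samples are independent.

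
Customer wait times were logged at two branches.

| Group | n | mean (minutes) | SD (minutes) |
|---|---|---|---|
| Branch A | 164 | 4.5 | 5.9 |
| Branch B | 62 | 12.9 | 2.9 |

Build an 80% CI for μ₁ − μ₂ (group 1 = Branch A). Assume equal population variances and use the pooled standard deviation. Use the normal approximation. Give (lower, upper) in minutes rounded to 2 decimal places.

(-9.40, -7.40)

Pooled variance s_p² = [163·5.9² + 61·2.9²] / (164+62−2) = 27.6207, so s_p = 5.2555.
SE_diff = s_p·√(1/n₁ + 1/n₂) = 5.2555·√(1/164 + 1/62) = 0.7835.
z* = 1.282; margin = 1.282 × 0.7835 = 1.0044.
Difference = 4.5 − 12.9 = -8.4000.
-8.4000 ± 1.0044 → (-9.40, -7.40).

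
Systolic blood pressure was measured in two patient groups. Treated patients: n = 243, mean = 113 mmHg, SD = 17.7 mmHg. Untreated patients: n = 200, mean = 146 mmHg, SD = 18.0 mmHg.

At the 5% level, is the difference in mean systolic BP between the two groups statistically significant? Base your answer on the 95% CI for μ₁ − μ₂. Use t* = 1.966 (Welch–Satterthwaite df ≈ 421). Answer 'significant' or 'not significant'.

Per-group SEs: s₁/√n₁ = 17.7/√243 = 1.1355, s₂/√n₂ = 18.0/√200 = 1.2728.
Unpooled SE of the difference: √(1.28936025 + 1.62001984) = 1.7057.
Margin of error = t* · SE = 1.966 × 1.7057 = 3.3534.
x̄₁ − x̄₂ = 113 − 146 = -33.0000.
CI: -33.0000 ± 3.3534 = (-36.3534, -29.6466).
The interval (-36.3534, -29.6466) does not contain 0, so the difference is significant.

significant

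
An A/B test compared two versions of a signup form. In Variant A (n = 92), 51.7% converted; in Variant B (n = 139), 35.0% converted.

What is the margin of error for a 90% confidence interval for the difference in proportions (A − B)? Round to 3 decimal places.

0.109

Each SE is √(p̂(1−p̂)/n): √(0.5170·0.4830/92) = 0.05210 and √(0.3500·0.6500/139) = 0.04046.
SE(p̂₁ − p̂₂) = √(SE₁² + SE₂²) = √(0.00271441 + 0.0016370116) = 0.06597, since the two samples are independent.
At 90% confidence z* = 1.645; margin = 1.645 × 0.06597 = 0.10852.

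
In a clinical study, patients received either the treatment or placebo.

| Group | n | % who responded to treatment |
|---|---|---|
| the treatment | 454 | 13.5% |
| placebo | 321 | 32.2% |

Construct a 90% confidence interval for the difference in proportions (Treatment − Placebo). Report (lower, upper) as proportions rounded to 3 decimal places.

(-0.237, -0.137)

SE₁ = √(p̂₁(1−p̂₁)/n₁) = √(0.1350·0.8650/454) = 0.01604; SE₂ = √(0.3220·0.6780/321) = 0.02608.
Independent samples: SE of the difference = √(SE₁² + SE₂²) = √(0.0002572816 + 0.0006801664) = 0.03062.
z* for 90% confidence is 1.645, so the margin of error is 1.645 × 0.03062 = 0.05037.
Point estimate p̂₁ − p̂₂ = 0.1350 − 0.3220 = -0.1870.
-0.1870 ± 0.05037 → (-0.237, -0.137).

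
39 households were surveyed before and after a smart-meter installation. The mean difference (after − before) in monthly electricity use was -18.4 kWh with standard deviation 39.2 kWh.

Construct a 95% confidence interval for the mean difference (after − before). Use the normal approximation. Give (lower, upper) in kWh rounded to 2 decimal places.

(-30.70, -6.10)

Paired design: SE = s_d/√n = 39.2/√39 = 6.2770.
z* = 1.960; margin of error = 1.960 × 6.2770 = 12.3029.
-18.4 ± 12.3029 → (-30.70, -6.10).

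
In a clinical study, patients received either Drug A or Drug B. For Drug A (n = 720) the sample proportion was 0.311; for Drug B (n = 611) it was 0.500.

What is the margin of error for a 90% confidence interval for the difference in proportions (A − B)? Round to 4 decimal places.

0.0437

SE₁ = √(p̂₁(1−p̂₁)/n₁) = √(0.3110·0.6890/720) = 0.01725; SE₂ = √(0.5000·0.5000/611) = 0.02023.
Independent samples: SE of the difference = √(SE₁² + SE₂²) = √(0.0002975625 + 0.0004092529) = 0.02659.
z* for 90% confidence is 1.645, so the margin of error is 1.645 × 0.02659 = 0.04374.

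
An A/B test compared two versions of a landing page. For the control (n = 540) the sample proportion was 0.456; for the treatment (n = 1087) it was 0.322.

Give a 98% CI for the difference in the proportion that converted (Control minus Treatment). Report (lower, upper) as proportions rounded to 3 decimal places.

(0.074, 0.194)

The two standard errors are √(0.4560×0.5440/540) = 0.02143 and √(0.3220×0.6780/1087) = 0.01417.
Because the samples are independent, SE_diff = √(0.02143² + 0.01417²) = 0.02569.
Using z* = 2.326 for 98%, ME = 2.326 × 0.02569 = 0.05975.
p̂₁ − p̂₂ = 0.1340; interval 0.1340 ± 0.05975 gives (0.074, 0.194).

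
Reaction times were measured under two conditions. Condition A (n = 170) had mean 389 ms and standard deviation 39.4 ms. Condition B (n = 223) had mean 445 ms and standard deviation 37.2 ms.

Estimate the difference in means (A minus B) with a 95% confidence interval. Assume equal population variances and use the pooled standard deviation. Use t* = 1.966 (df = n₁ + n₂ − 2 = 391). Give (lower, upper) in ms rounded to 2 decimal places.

Pooled variance s_p² = [169·39.4² + 222·37.2²] / (170+223−2) = 1456.6786, so s_p = 38.1665.
SE_diff = s_p·√(1/n₁ + 1/n₂) = 38.1665·√(1/170 + 1/223) = 3.8860.
t* = 1.966; margin = 1.966 × 3.8860 = 7.6399.
Difference = 389 − 445 = -56.0000.
-56.0000 ± 7.6399 → (-63.64, -48.36).

(-63.64, -48.36)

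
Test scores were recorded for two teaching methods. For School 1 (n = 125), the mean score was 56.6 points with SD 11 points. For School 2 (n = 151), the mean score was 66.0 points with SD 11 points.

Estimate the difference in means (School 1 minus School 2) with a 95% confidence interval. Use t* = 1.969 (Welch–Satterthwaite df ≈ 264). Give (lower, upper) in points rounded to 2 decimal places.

(-12.02, -6.78)

Standard errors of each mean: 11/√125 = 0.9839 and 11/√151 = 0.8952.
SE(x̄₁ − x̄₂) = √(0.9839² + 0.8952²) = 1.3302 for independent samples with unequal variances.
With t* = 1.969, the margin is 1.969 × 1.3302 = 2.6192.
x̄₁ − x̄₂ = 56.6 − 66.0 = -9.4000; the interval is -9.4000 ± 2.6192 = (-12.02, -6.78).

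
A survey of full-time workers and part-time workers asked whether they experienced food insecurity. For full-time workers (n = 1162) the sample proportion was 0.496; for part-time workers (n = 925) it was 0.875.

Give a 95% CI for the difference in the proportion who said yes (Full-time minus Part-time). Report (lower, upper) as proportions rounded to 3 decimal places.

SE₁ = √(p̂₁(1−p̂₁)/n₁) = √(0.4960·0.5040/1162) = 0.01467; SE₂ = √(0.8750·0.1250/925) = 0.01087.
Independent samples: SE of the difference = √(SE₁² + SE₂²) = √(0.0002152089 + 0.0001181569) = 0.01826.
z* for 95% confidence is 1.960, so the margin of error is 1.960 × 0.01826 = 0.03579.
Point estimate p̂₁ − p̂₂ = 0.4960 − 0.8750 = -0.3790.
-0.3790 ± 0.03579 → (-0.415, -0.343).

(-0.415, -0.343)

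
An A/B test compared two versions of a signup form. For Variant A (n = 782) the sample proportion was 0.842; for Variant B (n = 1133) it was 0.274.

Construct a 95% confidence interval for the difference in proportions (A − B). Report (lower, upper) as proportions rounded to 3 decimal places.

Each SE is √(p̂(1−p̂)/n): √(0.8420·0.1580/782) = 0.01304 and √(0.2740·0.7260/1133) = 0.01325.
SE(p̂₁ − p̂₂) = √(SE₁² + SE₂²) = √(0.0001700416 + 0.0001755625) = 0.01859, since the two samples are independent.
At 95% confidence z* = 1.960; margin = 1.960 × 0.01859 = 0.03644.
The difference is 0.8420 − 0.2740 = 0.5680, so the interval is 0.5680 ± 0.03644 = (0.532, 0.604).

(0.532, 0.604)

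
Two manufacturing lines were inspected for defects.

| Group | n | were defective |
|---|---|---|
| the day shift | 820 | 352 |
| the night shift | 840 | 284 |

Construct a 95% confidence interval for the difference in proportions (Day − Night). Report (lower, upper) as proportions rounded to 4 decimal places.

(0.0446, 0.1378)

Sample proportions: 352/820 = 0.4293, 284/840 = 0.3381.
Each SE is √(p̂(1−p̂)/n): √(0.4293·0.5707/820) = 0.01729 and √(0.3381·0.6619/840) = 0.01632.
SE(p̂₁ − p̂₂) = √(SE₁² + SE₂²) = √(0.0002989441 + 0.0002663424) = 0.02378, since the two samples are independent.
At 95% confidence z* = 1.960; margin = 1.960 × 0.02378 = 0.04661.
The difference is 0.4293 − 0.3381 = 0.0912, so the interval is 0.0912 ± 0.04661 = (0.0446, 0.1378).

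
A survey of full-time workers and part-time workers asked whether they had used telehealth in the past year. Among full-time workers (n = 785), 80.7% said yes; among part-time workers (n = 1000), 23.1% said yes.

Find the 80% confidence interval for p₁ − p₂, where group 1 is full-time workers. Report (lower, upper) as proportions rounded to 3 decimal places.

The two standard errors are √(0.8070×0.1930/785) = 0.01409 and √(0.2310×0.7690/1000) = 0.01333.
Because the samples are independent, SE_diff = √(0.01409² + 0.01333²) = 0.01940.
Using z* = 1.282 for 80%, ME = 1.282 × 0.01940 = 0.02487.
p̂₁ − p̂₂ = 0.5760; interval 0.5760 ± 0.02487 gives (0.551, 0.601).

(0.551, 0.601)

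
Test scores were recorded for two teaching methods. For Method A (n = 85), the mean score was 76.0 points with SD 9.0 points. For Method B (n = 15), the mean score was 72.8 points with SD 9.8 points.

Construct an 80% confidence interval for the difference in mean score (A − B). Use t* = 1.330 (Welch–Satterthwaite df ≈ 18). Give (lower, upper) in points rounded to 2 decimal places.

(-0.41, 6.81)

Per-group SEs: s₁/√n₁ = 9.0/√85 = 0.9762, s₂/√n₂ = 9.8/√15 = 2.5303.
Unpooled SE of the difference: √(0.95296644 + 6.40241809) = 2.7121.
Margin of error = t* · SE = 1.330 × 2.7121 = 3.6071.
x̄₁ − x̄₂ = 76.0 − 72.8 = 3.2000.
CI: 3.2000 ± 3.6071 = (-0.41, 6.81).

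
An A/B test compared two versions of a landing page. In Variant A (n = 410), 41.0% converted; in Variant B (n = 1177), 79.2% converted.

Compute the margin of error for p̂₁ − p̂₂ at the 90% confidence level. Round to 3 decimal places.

0.044

The two standard errors are √(0.4100×0.5900/410) = 0.02429 and √(0.7920×0.2080/1177) = 0.01183.
Because the samples are independent, SE_diff = √(0.02429² + 0.01183²) = 0.02702.
Using z* = 1.645 for 90%, ME = 1.645 × 0.02702 = 0.04445.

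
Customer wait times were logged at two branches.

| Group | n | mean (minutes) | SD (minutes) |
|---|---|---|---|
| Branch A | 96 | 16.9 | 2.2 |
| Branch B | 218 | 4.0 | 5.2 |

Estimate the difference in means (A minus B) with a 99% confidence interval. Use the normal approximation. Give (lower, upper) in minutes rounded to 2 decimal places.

(11.82, 13.98)

Standard errors of each mean: 2.2/√96 = 0.2245 and 5.2/√218 = 0.3522.
SE(x̄₁ − x̄₂) = √(0.2245² + 0.3522²) = 0.4177 for independent samples with unequal variances.
With z* = 2.576, the margin is 2.576 × 0.4177 = 1.0760.
x̄₁ − x̄₂ = 16.9 − 4.0 = 12.9000; the interval is 12.9000 ± 1.0760 = (11.82, 13.98).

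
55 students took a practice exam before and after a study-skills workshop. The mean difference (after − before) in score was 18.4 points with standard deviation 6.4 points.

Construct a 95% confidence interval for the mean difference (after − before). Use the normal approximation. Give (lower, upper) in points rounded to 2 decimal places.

(16.71, 20.09)

Paired design: SE = s_d/√n = 6.4/√55 = 0.8630.
z* = 1.960; margin of error = 1.960 × 0.8630 = 1.6915.
18.4 ± 1.6915 → (16.71, 20.09).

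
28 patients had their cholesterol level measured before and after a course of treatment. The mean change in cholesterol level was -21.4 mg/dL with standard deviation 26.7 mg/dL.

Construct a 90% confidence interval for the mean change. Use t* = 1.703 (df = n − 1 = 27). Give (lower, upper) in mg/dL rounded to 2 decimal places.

(-29.99, -12.81)

Paired design: SE = s_d/√n = 26.7/√28 = 5.0458.
t* = 1.703; margin of error = 1.703 × 5.0458 = 8.5930.
-21.4 ± 8.5930 → (-29.99, -12.81).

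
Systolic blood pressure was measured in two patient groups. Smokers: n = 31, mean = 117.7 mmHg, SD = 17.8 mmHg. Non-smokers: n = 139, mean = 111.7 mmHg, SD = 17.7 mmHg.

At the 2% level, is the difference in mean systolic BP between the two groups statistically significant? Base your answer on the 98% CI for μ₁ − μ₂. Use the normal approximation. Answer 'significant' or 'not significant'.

Per-group SEs: s₁/√n₁ = 17.8/√31 = 3.1970, s₂/√n₂ = 17.7/√139 = 1.5013.
Unpooled SE of the difference: √(10.220809 + 2.25390169) = 3.5320.
Margin of error = z* · SE = 2.326 × 3.5320 = 8.2154.
x̄₁ − x̄₂ = 117.7 − 111.7 = 6.0000.
CI: 6.0000 ± 8.2154 = (-2.2154, 14.2154).
The interval (-2.2154, 14.2154) contains 0, so the difference is not significant.

not significant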